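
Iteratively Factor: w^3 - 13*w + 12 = (w - 1)*(w^2 + w - 12) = (w - 1)*(w + 4)*(w - 3)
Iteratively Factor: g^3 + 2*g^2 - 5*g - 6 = (g + 1)*(g^2 + g - 6) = (g - 2)*(g + 1)*(g + 3)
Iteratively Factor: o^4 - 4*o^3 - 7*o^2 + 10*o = (o + 2)*(o^3 - 6*o^2 + 5*o) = (o - 1)*(o + 2)*(o^2 - 5*o) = (o - 5)*(o - 1)*(o + 2)*(o)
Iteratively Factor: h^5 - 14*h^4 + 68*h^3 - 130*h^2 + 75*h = (h - 1)*(h^4 - 13*h^3 + 55*h^2 - 75*h) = (h - 5)*(h - 1)*(h^3 - 8*h^2 + 15*h) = (h - 5)^2*(h - 1)*(h^2 - 3*h) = (h - 5)^2*(h - 3)*(h - 1)*(h)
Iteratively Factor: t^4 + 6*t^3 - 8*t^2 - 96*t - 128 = (t + 4)*(t^3 + 2*t^2 - 16*t - 32) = (t + 2)*(t + 4)*(t^2 - 16) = (t + 2)*(t + 4)^2*(t - 4)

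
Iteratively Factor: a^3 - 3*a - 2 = (a + 1)*(a^2 - a - 2) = (a - 2)*(a + 1)*(a + 1)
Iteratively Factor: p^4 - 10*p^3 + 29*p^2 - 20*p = (p)*(p^3 - 10*p^2 + 29*p - 20) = p*(p - 5)*(p^2 - 5*p + 4) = p*(p - 5)*(p - 1)*(p - 4)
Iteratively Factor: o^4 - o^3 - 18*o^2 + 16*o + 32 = (o - 4)*(o^3 + 3*o^2 - 6*o - 8) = (o - 4)*(o - 2)*(o^2 + 5*o + 4) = (o - 4)*(o - 2)*(o + 1)*(o + 4)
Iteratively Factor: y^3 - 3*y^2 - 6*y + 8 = (y - 4)*(y^2 + y - 2) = (y - 4)*(y + 2)*(y - 1)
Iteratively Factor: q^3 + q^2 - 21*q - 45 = (q + 3)*(q^2 - 2*q - 15) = (q - 5)*(q + 3)*(q + 3)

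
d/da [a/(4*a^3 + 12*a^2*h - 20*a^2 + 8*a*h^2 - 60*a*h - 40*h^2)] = (a^3 + 3*a^2*h - 5*a^2 + 2*a*h^2 - 15*a*h - a*(3*a^2 + 6*a*h - 10*a + 2*h^2 - 15*h) - 10*h^2)/(4*(a^3 + 3*a^2*h - 5*a^2 + 2*a*h^2 - 15*a*h - 10*h^2)^2)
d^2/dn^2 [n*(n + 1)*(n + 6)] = 6*n + 14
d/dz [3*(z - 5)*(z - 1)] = 6*z - 18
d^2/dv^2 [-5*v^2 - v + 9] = -10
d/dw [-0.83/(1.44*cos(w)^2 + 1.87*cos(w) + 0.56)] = -(2.3904*cos(w) + 1.5521)*sin(w)/(1.44*cos(w)^2 + 1.87*cos(w) + 0.56)^2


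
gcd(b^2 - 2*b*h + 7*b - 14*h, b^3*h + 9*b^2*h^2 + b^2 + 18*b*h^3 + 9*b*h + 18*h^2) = 1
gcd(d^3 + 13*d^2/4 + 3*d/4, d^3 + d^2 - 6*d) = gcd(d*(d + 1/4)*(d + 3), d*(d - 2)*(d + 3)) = d^2 + 3*d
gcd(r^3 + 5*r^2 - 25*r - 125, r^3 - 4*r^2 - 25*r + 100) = r^2 - 25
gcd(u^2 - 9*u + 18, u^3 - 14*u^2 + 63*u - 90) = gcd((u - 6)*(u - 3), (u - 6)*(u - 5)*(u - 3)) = u^2 - 9*u + 18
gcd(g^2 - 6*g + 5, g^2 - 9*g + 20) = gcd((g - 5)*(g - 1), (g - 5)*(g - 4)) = g - 5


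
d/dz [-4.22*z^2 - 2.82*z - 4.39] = -8.44*z - 2.82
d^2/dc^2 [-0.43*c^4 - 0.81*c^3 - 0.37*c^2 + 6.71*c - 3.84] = -5.16*c^2 - 4.86*c - 0.74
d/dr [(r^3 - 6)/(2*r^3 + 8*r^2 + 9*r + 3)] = (8*r^4 + 18*r^3 + 45*r^2 + 96*r + 54)/(4*r^6 + 32*r^5 + 100*r^4 + 156*r^3 + 129*r^2 + 54*r + 9)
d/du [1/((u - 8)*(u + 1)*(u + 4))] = (-(u - 8)*(u + 1) - (u - 8)*(u + 4) - (u + 1)*(u + 4))/((u - 8)^2*(u + 1)^2*(u + 4)^2)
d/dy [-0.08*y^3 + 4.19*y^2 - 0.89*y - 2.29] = -0.24*y^2 + 8.38*y - 0.89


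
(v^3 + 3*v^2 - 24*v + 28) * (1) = v^3 + 3*v^2 - 24*v + 28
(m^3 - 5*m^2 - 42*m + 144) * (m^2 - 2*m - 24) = m^5 - 7*m^4 - 56*m^3 + 348*m^2 + 720*m - 3456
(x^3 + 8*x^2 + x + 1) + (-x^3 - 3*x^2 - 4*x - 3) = 5*x^2 - 3*x - 2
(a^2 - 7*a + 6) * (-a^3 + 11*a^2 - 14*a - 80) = -a^5 + 18*a^4 - 97*a^3 + 84*a^2 + 476*a - 480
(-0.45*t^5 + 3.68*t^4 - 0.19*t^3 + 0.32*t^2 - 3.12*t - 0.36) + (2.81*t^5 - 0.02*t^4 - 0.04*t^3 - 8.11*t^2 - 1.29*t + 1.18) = 2.36*t^5 + 3.66*t^4 - 0.23*t^3 - 7.79*t^2 - 4.41*t + 0.82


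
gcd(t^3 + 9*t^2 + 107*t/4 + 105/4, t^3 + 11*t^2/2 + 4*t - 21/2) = t^2 + 13*t/2 + 21/2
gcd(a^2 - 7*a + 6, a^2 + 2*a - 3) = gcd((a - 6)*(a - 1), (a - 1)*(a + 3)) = a - 1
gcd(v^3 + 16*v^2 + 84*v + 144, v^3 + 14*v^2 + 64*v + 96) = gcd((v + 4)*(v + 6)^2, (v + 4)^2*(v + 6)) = v^2 + 10*v + 24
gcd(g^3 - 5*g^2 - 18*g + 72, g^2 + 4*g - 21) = g - 3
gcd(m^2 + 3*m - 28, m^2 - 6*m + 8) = m - 4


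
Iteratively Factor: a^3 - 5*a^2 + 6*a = (a - 2)*(a^2 - 3*a) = a*(a - 2)*(a - 3)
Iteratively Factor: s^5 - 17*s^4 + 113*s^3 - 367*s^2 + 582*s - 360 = (s - 4)*(s^4 - 13*s^3 + 61*s^2 - 123*s + 90) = (s - 4)*(s - 2)*(s^3 - 11*s^2 + 39*s - 45) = (s - 5)*(s - 4)*(s - 2)*(s^2 - 6*s + 9) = (s - 5)*(s - 4)*(s - 3)*(s - 2)*(s - 3)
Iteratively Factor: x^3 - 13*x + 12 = (x - 1)*(x^2 + x - 12) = (x - 1)*(x + 4)*(x - 3)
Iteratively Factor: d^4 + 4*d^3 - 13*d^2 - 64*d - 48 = (d - 4)*(d^3 + 8*d^2 + 19*d + 12) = (d - 4)*(d + 3)*(d^2 + 5*d + 4) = (d - 4)*(d + 1)*(d + 3)*(d + 4)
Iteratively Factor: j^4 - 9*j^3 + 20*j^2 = (j - 5)*(j^3 - 4*j^2) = (j - 5)*(j - 4)*(j^2) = j*(j - 5)*(j - 4)*(j)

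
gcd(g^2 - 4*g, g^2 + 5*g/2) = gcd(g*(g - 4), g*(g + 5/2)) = g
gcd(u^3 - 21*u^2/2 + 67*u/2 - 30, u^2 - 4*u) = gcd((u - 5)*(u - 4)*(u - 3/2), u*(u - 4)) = u - 4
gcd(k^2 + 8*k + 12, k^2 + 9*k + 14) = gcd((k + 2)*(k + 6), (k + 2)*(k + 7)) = k + 2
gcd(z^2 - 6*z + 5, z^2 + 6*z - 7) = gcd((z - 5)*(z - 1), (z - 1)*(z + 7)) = z - 1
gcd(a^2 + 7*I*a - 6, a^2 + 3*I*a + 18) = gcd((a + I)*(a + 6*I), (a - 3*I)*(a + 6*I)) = a + 6*I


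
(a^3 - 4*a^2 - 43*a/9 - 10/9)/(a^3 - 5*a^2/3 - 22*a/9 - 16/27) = 3*(a - 5)/(3*a - 8)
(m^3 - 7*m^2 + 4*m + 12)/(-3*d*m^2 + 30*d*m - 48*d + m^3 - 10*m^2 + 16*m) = (-m^2 + 5*m + 6)/(3*d*m - 24*d - m^2 + 8*m)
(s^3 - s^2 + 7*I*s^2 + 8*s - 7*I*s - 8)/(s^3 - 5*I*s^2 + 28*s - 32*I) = (s^2 + s*(-1 + 8*I) - 8*I)/(s^2 - 4*I*s + 32)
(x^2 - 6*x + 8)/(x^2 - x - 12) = (x - 2)/(x + 3)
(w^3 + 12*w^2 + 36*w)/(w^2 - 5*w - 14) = w*(w^2 + 12*w + 36)/(w^2 - 5*w - 14)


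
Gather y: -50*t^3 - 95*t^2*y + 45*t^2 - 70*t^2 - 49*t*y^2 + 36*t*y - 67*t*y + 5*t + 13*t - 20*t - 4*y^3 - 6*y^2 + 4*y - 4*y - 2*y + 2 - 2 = -50*t^3 - 25*t^2 - 2*t - 4*y^3 + y^2*(-49*t - 6) + y*(-95*t^2 - 31*t - 2)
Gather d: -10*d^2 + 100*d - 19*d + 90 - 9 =-10*d^2 + 81*d + 81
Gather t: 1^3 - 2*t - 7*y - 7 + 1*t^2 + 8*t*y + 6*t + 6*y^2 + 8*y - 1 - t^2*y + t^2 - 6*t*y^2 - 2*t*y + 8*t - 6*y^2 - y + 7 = t^2*(2 - y) + t*(-6*y^2 + 6*y + 12)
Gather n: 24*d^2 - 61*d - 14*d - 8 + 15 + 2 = 24*d^2 - 75*d + 9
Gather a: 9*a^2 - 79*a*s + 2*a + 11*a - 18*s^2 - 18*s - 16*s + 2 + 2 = 9*a^2 + a*(13 - 79*s) - 18*s^2 - 34*s + 4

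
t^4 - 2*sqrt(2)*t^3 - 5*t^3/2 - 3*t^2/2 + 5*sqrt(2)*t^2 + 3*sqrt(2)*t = t*(t - 3)*(t + 1/2)*(t - 2*sqrt(2))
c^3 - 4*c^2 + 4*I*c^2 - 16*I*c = c*(c - 4)*(c + 4*I)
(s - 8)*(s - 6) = s^2 - 14*s + 48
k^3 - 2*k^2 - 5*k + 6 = (k - 3)*(k - 1)*(k + 2)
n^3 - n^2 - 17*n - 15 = (n - 5)*(n + 1)*(n + 3)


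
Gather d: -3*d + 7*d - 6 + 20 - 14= 4*d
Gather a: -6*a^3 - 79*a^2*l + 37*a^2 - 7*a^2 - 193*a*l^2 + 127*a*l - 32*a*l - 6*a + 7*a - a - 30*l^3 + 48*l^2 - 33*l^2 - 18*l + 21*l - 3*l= -6*a^3 + a^2*(30 - 79*l) + a*(-193*l^2 + 95*l) - 30*l^3 + 15*l^2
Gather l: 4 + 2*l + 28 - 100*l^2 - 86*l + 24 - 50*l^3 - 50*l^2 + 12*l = -50*l^3 - 150*l^2 - 72*l + 56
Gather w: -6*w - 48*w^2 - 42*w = -48*w^2 - 48*w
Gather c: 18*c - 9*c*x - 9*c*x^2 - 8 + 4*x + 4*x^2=c*(-9*x^2 - 9*x + 18) + 4*x^2 + 4*x - 8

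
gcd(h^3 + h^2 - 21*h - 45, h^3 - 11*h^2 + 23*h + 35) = h - 5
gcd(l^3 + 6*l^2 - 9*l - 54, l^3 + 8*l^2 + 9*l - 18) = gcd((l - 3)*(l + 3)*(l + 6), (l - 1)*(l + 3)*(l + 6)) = l^2 + 9*l + 18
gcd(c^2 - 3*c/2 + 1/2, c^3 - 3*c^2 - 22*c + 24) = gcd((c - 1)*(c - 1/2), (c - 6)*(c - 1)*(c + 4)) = c - 1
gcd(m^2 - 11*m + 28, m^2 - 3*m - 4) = m - 4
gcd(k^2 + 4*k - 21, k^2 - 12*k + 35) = 1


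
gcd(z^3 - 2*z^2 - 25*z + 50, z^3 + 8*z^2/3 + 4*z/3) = 1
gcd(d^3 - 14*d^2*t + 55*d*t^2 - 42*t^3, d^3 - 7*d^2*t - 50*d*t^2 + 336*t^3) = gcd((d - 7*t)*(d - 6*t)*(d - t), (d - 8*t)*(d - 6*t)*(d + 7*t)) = -d + 6*t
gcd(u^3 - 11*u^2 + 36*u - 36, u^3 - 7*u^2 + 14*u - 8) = u - 2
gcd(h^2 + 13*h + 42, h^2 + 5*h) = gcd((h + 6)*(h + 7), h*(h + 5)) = 1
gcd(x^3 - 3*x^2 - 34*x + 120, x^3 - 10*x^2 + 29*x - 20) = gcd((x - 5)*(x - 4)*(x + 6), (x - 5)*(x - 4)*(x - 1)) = x^2 - 9*x + 20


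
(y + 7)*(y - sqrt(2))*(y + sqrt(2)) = y^3 + 7*y^2 - 2*y - 14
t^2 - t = t*(t - 1)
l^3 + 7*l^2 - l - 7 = (l - 1)*(l + 1)*(l + 7)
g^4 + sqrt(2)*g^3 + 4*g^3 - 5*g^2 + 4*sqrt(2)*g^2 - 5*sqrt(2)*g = g*(g - 1)*(g + 5)*(g + sqrt(2))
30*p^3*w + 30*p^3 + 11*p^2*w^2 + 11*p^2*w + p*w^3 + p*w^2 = (5*p + w)*(6*p + w)*(p*w + p)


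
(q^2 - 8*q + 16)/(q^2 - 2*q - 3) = (-q^2 + 8*q - 16)/(-q^2 + 2*q + 3)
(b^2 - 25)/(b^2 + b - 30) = (b + 5)/(b + 6)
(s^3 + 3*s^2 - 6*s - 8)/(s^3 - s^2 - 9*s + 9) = (s^3 + 3*s^2 - 6*s - 8)/(s^3 - s^2 - 9*s + 9)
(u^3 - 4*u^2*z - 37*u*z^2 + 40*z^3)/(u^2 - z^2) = (u^2 - 3*u*z - 40*z^2)/(u + z)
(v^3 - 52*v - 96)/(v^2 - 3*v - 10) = (v^2 - 2*v - 48)/(v - 5)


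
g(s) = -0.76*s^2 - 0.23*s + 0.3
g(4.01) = -12.84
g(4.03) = -12.97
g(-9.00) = -59.19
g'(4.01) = -6.33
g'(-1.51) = 2.07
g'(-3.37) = 4.89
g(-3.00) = -5.85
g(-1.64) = -1.37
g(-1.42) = -0.91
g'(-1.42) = 1.93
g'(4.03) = -6.36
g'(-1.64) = 2.26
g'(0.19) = -0.52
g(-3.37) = -7.56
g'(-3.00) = 4.33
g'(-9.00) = 13.45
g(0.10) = 0.27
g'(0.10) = -0.38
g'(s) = -1.52*s - 0.23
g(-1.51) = -1.09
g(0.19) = 0.23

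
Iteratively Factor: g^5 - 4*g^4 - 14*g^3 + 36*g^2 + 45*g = (g - 3)*(g^4 - g^3 - 17*g^2 - 15*g) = (g - 3)*(g + 3)*(g^3 - 4*g^2 - 5*g) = (g - 3)*(g + 1)*(g + 3)*(g^2 - 5*g) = (g - 5)*(g - 3)*(g + 1)*(g + 3)*(g)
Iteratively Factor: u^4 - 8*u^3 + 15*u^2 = (u)*(u^3 - 8*u^2 + 15*u) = u*(u - 3)*(u^2 - 5*u) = u*(u - 5)*(u - 3)*(u)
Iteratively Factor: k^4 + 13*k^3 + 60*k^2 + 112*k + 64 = (k + 4)*(k^3 + 9*k^2 + 24*k + 16) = (k + 4)^2*(k^2 + 5*k + 4) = (k + 1)*(k + 4)^2*(k + 4)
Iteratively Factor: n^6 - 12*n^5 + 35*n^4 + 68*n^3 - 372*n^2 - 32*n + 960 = (n + 2)*(n^5 - 14*n^4 + 63*n^3 - 58*n^2 - 256*n + 480) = (n - 4)*(n + 2)*(n^4 - 10*n^3 + 23*n^2 + 34*n - 120) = (n - 4)^2*(n + 2)*(n^3 - 6*n^2 - n + 30) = (n - 4)^2*(n - 3)*(n + 2)*(n^2 - 3*n - 10) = (n - 5)*(n - 4)^2*(n - 3)*(n + 2)*(n + 2)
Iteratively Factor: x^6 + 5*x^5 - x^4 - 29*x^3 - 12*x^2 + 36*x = (x)*(x^5 + 5*x^4 - x^3 - 29*x^2 - 12*x + 36) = x*(x + 3)*(x^4 + 2*x^3 - 7*x^2 - 8*x + 12) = x*(x - 1)*(x + 3)*(x^3 + 3*x^2 - 4*x - 12) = x*(x - 1)*(x + 2)*(x + 3)*(x^2 + x - 6) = x*(x - 2)*(x - 1)*(x + 2)*(x + 3)*(x + 3)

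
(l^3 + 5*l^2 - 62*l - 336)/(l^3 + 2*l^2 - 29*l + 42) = (l^2 - 2*l - 48)/(l^2 - 5*l + 6)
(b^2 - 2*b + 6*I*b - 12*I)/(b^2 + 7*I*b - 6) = (b - 2)/(b + I)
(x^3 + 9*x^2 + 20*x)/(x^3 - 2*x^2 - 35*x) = (x + 4)/(x - 7)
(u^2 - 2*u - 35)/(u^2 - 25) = (u - 7)/(u - 5)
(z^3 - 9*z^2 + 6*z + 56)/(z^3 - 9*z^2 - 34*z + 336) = (z^2 - 2*z - 8)/(z^2 - 2*z - 48)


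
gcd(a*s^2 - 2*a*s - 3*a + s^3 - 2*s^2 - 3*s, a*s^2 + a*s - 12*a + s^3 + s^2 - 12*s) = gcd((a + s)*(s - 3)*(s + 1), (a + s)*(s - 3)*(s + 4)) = a*s - 3*a + s^2 - 3*s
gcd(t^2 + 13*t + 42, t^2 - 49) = t + 7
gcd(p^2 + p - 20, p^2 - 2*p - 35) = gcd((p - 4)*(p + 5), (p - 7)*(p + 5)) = p + 5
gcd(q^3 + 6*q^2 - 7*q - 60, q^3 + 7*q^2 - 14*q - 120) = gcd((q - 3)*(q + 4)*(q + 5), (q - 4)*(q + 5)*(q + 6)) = q + 5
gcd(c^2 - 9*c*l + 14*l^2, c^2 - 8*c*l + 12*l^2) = c - 2*l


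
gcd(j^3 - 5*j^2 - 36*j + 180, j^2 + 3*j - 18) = j + 6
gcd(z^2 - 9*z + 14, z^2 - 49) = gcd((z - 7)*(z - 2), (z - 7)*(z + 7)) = z - 7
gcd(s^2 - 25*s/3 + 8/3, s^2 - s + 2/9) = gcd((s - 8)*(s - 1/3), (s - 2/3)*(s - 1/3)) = s - 1/3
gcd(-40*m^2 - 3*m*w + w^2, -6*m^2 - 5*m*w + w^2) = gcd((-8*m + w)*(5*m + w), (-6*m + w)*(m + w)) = 1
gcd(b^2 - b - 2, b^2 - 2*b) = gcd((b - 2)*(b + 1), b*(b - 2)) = b - 2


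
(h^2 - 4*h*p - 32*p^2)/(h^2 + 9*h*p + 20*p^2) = (h - 8*p)/(h + 5*p)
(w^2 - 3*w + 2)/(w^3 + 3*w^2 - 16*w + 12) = 1/(w + 6)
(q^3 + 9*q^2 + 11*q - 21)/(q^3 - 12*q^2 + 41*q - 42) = (q^3 + 9*q^2 + 11*q - 21)/(q^3 - 12*q^2 + 41*q - 42)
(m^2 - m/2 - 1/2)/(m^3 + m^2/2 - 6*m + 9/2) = (2*m + 1)/(2*m^2 + 3*m - 9)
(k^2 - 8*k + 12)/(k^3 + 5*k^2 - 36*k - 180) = (k - 2)/(k^2 + 11*k + 30)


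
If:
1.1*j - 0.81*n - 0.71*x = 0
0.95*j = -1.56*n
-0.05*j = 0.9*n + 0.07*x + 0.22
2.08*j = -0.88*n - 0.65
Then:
No Solution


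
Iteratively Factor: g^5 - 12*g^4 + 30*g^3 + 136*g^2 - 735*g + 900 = (g - 5)*(g^4 - 7*g^3 - 5*g^2 + 111*g - 180) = (g - 5)*(g + 4)*(g^3 - 11*g^2 + 39*g - 45) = (g - 5)*(g - 3)*(g + 4)*(g^2 - 8*g + 15) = (g - 5)*(g - 3)^2*(g + 4)*(g - 5)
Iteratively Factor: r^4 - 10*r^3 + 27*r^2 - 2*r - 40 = (r - 2)*(r^3 - 8*r^2 + 11*r + 20) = (r - 4)*(r - 2)*(r^2 - 4*r - 5) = (r - 4)*(r - 2)*(r + 1)*(r - 5)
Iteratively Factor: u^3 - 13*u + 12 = (u - 1)*(u^2 + u - 12) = (u - 3)*(u - 1)*(u + 4)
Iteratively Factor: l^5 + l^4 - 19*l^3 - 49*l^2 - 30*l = (l + 2)*(l^4 - l^3 - 17*l^2 - 15*l) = (l + 1)*(l + 2)*(l^3 - 2*l^2 - 15*l) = l*(l + 1)*(l + 2)*(l^2 - 2*l - 15) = l*(l - 5)*(l + 1)*(l + 2)*(l + 3)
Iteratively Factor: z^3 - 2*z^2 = (z)*(z^2 - 2*z) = z*(z - 2)*(z)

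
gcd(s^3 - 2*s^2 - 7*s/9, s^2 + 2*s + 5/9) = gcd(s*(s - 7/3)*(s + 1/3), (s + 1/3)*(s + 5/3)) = s + 1/3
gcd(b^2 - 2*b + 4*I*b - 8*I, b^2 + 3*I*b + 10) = 1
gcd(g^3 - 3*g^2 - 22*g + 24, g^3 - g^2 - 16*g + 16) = g^2 + 3*g - 4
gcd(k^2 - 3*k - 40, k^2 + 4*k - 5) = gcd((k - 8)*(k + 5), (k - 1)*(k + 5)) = k + 5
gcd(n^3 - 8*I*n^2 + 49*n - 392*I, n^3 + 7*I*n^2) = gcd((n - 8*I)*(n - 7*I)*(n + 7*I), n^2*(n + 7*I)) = n + 7*I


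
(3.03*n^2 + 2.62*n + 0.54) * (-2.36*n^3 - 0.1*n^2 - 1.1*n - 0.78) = -7.1508*n^5 - 6.4862*n^4 - 4.8694*n^3 - 5.2994*n^2 - 2.6376*n - 0.4212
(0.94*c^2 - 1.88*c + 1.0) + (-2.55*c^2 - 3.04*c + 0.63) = -1.61*c^2 - 4.92*c + 1.63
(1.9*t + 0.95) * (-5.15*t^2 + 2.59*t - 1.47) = -9.785*t^3 + 0.0284999999999993*t^2 - 0.3325*t - 1.3965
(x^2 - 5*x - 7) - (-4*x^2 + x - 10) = 5*x^2 - 6*x + 3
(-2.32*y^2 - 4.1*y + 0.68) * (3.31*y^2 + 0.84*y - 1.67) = -7.6792*y^4 - 15.5198*y^3 + 2.6812*y^2 + 7.4182*y - 1.1356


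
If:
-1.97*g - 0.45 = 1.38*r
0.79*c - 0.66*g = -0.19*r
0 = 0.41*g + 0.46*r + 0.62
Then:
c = 2.32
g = 1.91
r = -3.05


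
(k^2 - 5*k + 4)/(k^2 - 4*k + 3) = (k - 4)/(k - 3)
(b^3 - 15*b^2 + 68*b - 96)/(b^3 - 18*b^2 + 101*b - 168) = (b - 4)/(b - 7)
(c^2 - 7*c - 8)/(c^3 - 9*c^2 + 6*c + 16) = 1/(c - 2)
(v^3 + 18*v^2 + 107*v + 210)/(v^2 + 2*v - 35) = (v^2 + 11*v + 30)/(v - 5)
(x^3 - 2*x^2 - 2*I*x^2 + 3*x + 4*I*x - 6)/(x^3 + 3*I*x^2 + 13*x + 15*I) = (x - 2)/(x + 5*I)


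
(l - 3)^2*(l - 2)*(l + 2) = l^4 - 6*l^3 + 5*l^2 + 24*l - 36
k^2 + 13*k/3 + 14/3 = (k + 2)*(k + 7/3)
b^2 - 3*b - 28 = (b - 7)*(b + 4)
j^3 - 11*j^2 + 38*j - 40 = (j - 5)*(j - 4)*(j - 2)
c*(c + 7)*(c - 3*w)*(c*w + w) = c^4*w - 3*c^3*w^2 + 8*c^3*w - 24*c^2*w^2 + 7*c^2*w - 21*c*w^2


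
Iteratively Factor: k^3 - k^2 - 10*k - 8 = (k - 4)*(k^2 + 3*k + 2) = (k - 4)*(k + 2)*(k + 1)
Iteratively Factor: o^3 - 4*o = (o + 2)*(o^2 - 2*o) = o*(o + 2)*(o - 2)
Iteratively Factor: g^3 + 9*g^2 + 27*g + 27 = (g + 3)*(g^2 + 6*g + 9) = (g + 3)^2*(g + 3)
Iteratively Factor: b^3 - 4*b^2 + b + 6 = (b + 1)*(b^2 - 5*b + 6) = (b - 2)*(b + 1)*(b - 3)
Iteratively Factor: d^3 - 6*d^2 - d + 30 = (d + 2)*(d^2 - 8*d + 15) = (d - 5)*(d + 2)*(d - 3)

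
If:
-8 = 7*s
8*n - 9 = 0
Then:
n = 9/8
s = -8/7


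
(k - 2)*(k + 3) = k^2 + k - 6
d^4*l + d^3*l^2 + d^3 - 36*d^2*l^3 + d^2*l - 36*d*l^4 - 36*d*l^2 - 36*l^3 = (d - 6*l)*(d + l)*(d + 6*l)*(d*l + 1)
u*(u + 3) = u^2 + 3*u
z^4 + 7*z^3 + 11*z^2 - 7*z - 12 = (z - 1)*(z + 1)*(z + 3)*(z + 4)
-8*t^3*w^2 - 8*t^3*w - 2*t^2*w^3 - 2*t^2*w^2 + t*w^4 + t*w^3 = w*(-4*t + w)*(2*t + w)*(t*w + t)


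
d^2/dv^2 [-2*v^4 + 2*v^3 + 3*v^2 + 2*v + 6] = -24*v^2 + 12*v + 6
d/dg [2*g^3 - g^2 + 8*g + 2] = 6*g^2 - 2*g + 8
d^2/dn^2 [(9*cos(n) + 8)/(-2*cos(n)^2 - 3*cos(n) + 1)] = (324*sin(n)^4*cos(n) + 74*sin(n)^4 - 119*sin(n)^2 - 246*cos(n) + 117*cos(3*n) - 18*cos(5*n) - 185)/(-2*sin(n)^2 + 3*cos(n) + 1)^3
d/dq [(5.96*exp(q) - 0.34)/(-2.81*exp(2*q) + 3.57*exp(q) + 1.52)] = (16.7476*exp(2*q) - 1.9108*exp(q) + 10.273)*exp(q)/(7.8961*exp(4*q) - 20.0634*exp(3*q) + 4.2025*exp(2*q) + 10.8528*exp(q) + 2.3104)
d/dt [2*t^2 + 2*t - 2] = 4*t + 2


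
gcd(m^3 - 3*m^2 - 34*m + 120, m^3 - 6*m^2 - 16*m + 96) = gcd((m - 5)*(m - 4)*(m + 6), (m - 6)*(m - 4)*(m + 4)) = m - 4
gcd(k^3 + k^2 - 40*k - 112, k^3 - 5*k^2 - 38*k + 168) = k - 7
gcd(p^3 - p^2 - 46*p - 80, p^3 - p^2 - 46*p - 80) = p^3 - p^2 - 46*p - 80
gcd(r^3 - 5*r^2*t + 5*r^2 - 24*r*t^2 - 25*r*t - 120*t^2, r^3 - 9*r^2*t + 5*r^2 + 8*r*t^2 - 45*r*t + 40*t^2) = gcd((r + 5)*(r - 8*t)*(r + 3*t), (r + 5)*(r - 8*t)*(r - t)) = r^2 - 8*r*t + 5*r - 40*t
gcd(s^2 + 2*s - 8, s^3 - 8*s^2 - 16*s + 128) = s + 4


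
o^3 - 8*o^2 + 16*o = o*(o - 4)^2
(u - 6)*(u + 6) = u^2 - 36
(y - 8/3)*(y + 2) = y^2 - 2*y/3 - 16/3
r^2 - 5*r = r*(r - 5)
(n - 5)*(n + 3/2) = n^2 - 7*n/2 - 15/2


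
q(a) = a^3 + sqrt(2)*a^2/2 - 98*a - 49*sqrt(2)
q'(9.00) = 157.73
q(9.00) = -165.02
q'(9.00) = 157.73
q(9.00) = -165.02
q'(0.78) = -95.07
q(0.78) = -144.83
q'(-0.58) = -97.81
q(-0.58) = -12.41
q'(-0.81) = -97.18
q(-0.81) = 10.02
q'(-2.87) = -77.35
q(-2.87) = 194.15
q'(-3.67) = -62.78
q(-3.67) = 250.46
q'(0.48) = -96.63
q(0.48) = -116.06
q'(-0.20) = -98.16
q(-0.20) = -49.68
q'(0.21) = -97.57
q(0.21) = -89.84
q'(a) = 3*a^2 + sqrt(2)*a - 98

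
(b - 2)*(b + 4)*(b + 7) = b^3 + 9*b^2 + 6*b - 56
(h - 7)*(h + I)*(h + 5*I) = h^3 - 7*h^2 + 6*I*h^2 - 5*h - 42*I*h + 35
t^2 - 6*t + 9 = (t - 3)^2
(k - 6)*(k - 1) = k^2 - 7*k + 6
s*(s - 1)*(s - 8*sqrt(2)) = s^3 - 8*sqrt(2)*s^2 - s^2 + 8*sqrt(2)*s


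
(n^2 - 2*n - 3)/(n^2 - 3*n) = (n + 1)/n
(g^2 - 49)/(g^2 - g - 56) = (g - 7)/(g - 8)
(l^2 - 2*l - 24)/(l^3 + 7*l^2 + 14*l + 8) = (l - 6)/(l^2 + 3*l + 2)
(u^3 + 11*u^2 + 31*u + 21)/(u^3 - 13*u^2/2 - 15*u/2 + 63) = 2*(u^2 + 8*u + 7)/(2*u^2 - 19*u + 42)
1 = 1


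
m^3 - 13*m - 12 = (m - 4)*(m + 1)*(m + 3)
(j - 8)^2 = j^2 - 16*j + 64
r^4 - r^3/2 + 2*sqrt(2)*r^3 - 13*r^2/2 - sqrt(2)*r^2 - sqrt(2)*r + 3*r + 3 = (r - 1)*(r + 1/2)*(r - sqrt(2))*(r + 3*sqrt(2))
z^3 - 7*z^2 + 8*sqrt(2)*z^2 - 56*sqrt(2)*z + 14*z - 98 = (z - 7)*(z + sqrt(2))*(z + 7*sqrt(2))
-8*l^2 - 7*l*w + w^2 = (-8*l + w)*(l + w)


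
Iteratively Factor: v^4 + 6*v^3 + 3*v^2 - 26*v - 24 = (v - 2)*(v^3 + 8*v^2 + 19*v + 12) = (v - 2)*(v + 4)*(v^2 + 4*v + 3) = (v - 2)*(v + 3)*(v + 4)*(v + 1)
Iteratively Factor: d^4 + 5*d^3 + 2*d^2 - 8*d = (d + 2)*(d^3 + 3*d^2 - 4*d) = (d + 2)*(d + 4)*(d^2 - d) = (d - 1)*(d + 2)*(d + 4)*(d)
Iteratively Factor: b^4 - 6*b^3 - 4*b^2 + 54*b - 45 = (b + 3)*(b^3 - 9*b^2 + 23*b - 15) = (b - 1)*(b + 3)*(b^2 - 8*b + 15) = (b - 3)*(b - 1)*(b + 3)*(b - 5)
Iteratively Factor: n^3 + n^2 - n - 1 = (n + 1)*(n^2 - 1) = (n + 1)^2*(n - 1)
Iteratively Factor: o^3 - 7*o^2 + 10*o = (o - 2)*(o^2 - 5*o) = (o - 5)*(o - 2)*(o)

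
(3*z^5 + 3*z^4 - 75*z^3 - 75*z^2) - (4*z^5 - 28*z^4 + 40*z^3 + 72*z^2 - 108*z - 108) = -z^5 + 31*z^4 - 115*z^3 - 147*z^2 + 108*z + 108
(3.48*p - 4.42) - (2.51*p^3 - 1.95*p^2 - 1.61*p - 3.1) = -2.51*p^3 + 1.95*p^2 + 5.09*p - 1.32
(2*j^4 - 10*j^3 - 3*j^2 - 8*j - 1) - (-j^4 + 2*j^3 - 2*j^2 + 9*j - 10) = 3*j^4 - 12*j^3 - j^2 - 17*j + 9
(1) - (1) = 0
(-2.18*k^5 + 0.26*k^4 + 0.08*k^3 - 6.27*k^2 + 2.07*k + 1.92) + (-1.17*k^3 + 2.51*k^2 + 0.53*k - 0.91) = -2.18*k^5 + 0.26*k^4 - 1.09*k^3 - 3.76*k^2 + 2.6*k + 1.01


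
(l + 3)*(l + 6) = l^2 + 9*l + 18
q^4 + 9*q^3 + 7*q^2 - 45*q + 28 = (q - 1)^2*(q + 4)*(q + 7)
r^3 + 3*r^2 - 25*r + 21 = (r - 3)*(r - 1)*(r + 7)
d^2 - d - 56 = (d - 8)*(d + 7)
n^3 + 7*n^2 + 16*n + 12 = (n + 2)^2*(n + 3)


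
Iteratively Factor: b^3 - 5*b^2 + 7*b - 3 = (b - 3)*(b^2 - 2*b + 1) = (b - 3)*(b - 1)*(b - 1)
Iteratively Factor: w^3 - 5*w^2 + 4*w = (w - 1)*(w^2 - 4*w) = (w - 4)*(w - 1)*(w)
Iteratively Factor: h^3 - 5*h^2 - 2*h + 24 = (h + 2)*(h^2 - 7*h + 12) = (h - 3)*(h + 2)*(h - 4)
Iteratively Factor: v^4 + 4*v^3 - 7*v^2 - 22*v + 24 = (v + 3)*(v^3 + v^2 - 10*v + 8) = (v - 1)*(v + 3)*(v^2 + 2*v - 8) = (v - 2)*(v - 1)*(v + 3)*(v + 4)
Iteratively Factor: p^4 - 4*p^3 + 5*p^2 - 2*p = (p - 2)*(p^3 - 2*p^2 + p) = p*(p - 2)*(p^2 - 2*p + 1) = p*(p - 2)*(p - 1)*(p - 1)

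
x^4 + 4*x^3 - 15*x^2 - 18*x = x*(x - 3)*(x + 1)*(x + 6)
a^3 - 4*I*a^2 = a^2*(a - 4*I)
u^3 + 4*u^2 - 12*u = u*(u - 2)*(u + 6)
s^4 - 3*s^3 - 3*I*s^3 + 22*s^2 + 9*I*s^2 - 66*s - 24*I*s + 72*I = (s - 3)*(s - 6*I)*(s - I)*(s + 4*I)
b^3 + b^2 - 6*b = b*(b - 2)*(b + 3)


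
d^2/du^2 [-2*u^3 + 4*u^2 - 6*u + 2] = 8 - 12*u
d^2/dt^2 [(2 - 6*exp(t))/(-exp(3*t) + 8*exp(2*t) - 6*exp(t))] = 2*(12*exp(5*t) - 81*exp(4*t) + 208*exp(3*t) - 124*exp(2*t) + 144*exp(t) - 36)*exp(-t)/(exp(6*t) - 24*exp(5*t) + 210*exp(4*t) - 800*exp(3*t) + 1260*exp(2*t) - 864*exp(t) + 216)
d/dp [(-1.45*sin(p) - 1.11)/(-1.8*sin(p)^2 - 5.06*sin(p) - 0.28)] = (-3.996*sin(p) + 1.305*cos(2*p) - 6.5156)*cos(p)/(1.8*sin(p)^2 + 5.06*sin(p) + 0.28)^2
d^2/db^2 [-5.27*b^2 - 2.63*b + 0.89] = -10.5400000000000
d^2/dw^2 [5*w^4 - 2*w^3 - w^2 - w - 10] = 60*w^2 - 12*w - 2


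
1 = 1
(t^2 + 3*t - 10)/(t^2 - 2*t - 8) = (-t^2 - 3*t + 10)/(-t^2 + 2*t + 8)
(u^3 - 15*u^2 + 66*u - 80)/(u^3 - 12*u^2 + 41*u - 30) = (u^2 - 10*u + 16)/(u^2 - 7*u + 6)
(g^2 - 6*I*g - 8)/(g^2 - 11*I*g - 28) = (g - 2*I)/(g - 7*I)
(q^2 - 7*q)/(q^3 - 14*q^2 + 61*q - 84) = q/(q^2 - 7*q + 12)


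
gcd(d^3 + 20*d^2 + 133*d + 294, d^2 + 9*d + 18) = d + 6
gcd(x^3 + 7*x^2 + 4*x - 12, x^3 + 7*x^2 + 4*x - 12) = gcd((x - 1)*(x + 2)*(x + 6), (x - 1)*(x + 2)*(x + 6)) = x^3 + 7*x^2 + 4*x - 12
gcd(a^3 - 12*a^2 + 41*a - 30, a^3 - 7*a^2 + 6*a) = a^2 - 7*a + 6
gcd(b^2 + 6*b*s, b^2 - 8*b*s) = b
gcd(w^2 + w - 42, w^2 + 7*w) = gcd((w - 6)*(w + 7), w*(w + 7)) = w + 7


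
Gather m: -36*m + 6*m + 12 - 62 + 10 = -30*m - 40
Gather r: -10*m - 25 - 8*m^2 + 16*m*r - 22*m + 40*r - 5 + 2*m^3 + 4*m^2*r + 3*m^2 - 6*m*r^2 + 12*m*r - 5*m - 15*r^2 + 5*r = 2*m^3 - 5*m^2 - 37*m + r^2*(-6*m - 15) + r*(4*m^2 + 28*m + 45) - 30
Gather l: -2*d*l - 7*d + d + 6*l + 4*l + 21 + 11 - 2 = -6*d + l*(10 - 2*d) + 30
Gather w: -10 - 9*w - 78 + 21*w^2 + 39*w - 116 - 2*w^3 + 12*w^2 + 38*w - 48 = -2*w^3 + 33*w^2 + 68*w - 252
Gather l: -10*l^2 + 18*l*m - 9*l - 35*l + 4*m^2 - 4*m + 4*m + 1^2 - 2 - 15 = -10*l^2 + l*(18*m - 44) + 4*m^2 - 16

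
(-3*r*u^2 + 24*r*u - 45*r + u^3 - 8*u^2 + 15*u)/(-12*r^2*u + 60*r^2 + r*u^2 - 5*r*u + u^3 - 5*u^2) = (u - 3)/(4*r + u)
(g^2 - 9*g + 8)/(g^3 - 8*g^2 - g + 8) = 1/(g + 1)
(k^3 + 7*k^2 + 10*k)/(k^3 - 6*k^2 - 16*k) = (k + 5)/(k - 8)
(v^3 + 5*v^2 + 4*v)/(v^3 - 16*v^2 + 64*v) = (v^2 + 5*v + 4)/(v^2 - 16*v + 64)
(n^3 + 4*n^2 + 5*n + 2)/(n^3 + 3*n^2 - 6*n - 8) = (n^2 + 3*n + 2)/(n^2 + 2*n - 8)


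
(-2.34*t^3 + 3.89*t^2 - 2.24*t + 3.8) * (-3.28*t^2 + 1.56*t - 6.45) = 7.6752*t^5 - 16.4096*t^4 + 28.5086*t^3 - 41.0489*t^2 + 20.376*t - 24.51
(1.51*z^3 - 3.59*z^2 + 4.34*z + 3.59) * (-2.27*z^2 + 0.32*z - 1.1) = -3.4277*z^5 + 8.6325*z^4 - 12.6616*z^3 - 2.8115*z^2 - 3.6252*z - 3.949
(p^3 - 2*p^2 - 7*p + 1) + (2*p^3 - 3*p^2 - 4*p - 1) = 3*p^3 - 5*p^2 - 11*p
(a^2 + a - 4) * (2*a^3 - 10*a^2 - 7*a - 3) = 2*a^5 - 8*a^4 - 25*a^3 + 30*a^2 + 25*a + 12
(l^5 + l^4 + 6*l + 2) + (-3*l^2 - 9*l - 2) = l^5 + l^4 - 3*l^2 - 3*l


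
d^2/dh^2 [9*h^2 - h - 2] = 18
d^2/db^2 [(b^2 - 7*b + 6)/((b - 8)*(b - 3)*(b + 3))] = 2*(b^6 - 21*b^5 + 231*b^4 - 1471*b^3 + 5742*b^2 - 12096*b + 4590)/(b^9 - 24*b^8 + 165*b^7 + 136*b^6 - 4941*b^5 + 7992*b^4 + 45927*b^3 - 106920*b^2 - 139968*b + 373248)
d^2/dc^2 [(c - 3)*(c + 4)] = 2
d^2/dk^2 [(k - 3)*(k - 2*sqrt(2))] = 2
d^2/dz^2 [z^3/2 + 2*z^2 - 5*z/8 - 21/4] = 3*z + 4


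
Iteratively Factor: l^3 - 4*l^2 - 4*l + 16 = (l + 2)*(l^2 - 6*l + 8) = (l - 2)*(l + 2)*(l - 4)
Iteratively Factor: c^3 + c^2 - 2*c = (c)*(c^2 + c - 2) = c*(c + 2)*(c - 1)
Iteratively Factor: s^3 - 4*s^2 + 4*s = (s - 2)*(s^2 - 2*s) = (s - 2)^2*(s)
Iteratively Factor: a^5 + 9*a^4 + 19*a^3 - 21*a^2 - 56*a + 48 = (a - 1)*(a^4 + 10*a^3 + 29*a^2 + 8*a - 48) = (a - 1)*(a + 3)*(a^3 + 7*a^2 + 8*a - 16) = (a - 1)*(a + 3)*(a + 4)*(a^2 + 3*a - 4) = (a - 1)^2*(a + 3)*(a + 4)*(a + 4)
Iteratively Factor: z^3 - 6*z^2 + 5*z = (z)*(z^2 - 6*z + 5) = z*(z - 5)*(z - 1)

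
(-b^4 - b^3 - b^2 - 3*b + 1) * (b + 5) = -b^5 - 6*b^4 - 6*b^3 - 8*b^2 - 14*b + 5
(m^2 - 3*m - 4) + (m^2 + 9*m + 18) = 2*m^2 + 6*m + 14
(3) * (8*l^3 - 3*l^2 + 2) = 24*l^3 - 9*l^2 + 6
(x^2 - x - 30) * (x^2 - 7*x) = x^4 - 8*x^3 - 23*x^2 + 210*x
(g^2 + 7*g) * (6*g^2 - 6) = 6*g^4 + 42*g^3 - 6*g^2 - 42*g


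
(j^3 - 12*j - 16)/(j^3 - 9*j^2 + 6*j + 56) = (j + 2)/(j - 7)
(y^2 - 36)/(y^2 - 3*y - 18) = (y + 6)/(y + 3)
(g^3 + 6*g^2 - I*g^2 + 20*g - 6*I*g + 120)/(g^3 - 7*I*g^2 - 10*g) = (g^2 + 2*g*(3 + 2*I) + 24*I)/(g*(g - 2*I))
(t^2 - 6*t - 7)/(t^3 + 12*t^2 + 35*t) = (t^2 - 6*t - 7)/(t*(t^2 + 12*t + 35))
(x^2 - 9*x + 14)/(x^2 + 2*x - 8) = (x - 7)/(x + 4)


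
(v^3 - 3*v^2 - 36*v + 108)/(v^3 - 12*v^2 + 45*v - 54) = (v + 6)/(v - 3)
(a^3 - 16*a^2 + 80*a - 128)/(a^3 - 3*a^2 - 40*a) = (a^2 - 8*a + 16)/(a*(a + 5))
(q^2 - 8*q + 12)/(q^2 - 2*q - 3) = (-q^2 + 8*q - 12)/(-q^2 + 2*q + 3)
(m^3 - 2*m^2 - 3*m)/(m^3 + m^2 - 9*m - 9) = m/(m + 3)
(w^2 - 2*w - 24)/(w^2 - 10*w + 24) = (w + 4)/(w - 4)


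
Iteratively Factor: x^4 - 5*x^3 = (x - 5)*(x^3) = x*(x - 5)*(x^2) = x^2*(x - 5)*(x)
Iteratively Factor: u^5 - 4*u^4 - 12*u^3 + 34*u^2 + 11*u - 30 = (u - 1)*(u^4 - 3*u^3 - 15*u^2 + 19*u + 30) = (u - 2)*(u - 1)*(u^3 - u^2 - 17*u - 15) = (u - 2)*(u - 1)*(u + 3)*(u^2 - 4*u - 5) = (u - 2)*(u - 1)*(u + 1)*(u + 3)*(u - 5)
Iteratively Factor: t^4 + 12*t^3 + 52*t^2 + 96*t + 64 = (t + 2)*(t^3 + 10*t^2 + 32*t + 32) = (t + 2)*(t + 4)*(t^2 + 6*t + 8) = (t + 2)^2*(t + 4)*(t + 4)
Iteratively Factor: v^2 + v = (v)*(v + 1)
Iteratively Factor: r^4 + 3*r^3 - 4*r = (r)*(r^3 + 3*r^2 - 4) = r*(r - 1)*(r^2 + 4*r + 4) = r*(r - 1)*(r + 2)*(r + 2)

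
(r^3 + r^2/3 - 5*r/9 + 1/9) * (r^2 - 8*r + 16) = r^5 - 23*r^4/3 + 115*r^3/9 + 89*r^2/9 - 88*r/9 + 16/9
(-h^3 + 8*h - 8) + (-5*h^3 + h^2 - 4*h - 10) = -6*h^3 + h^2 + 4*h - 18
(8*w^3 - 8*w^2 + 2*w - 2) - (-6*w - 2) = 8*w^3 - 8*w^2 + 8*w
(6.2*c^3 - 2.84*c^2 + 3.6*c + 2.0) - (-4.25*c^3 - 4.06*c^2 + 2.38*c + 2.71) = 10.45*c^3 + 1.22*c^2 + 1.22*c - 0.71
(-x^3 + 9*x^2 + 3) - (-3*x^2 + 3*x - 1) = -x^3 + 12*x^2 - 3*x + 4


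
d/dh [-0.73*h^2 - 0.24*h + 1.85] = -1.46*h - 0.24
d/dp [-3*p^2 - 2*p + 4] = -6*p - 2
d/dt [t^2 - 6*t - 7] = 2*t - 6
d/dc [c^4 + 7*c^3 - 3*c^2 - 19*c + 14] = 4*c^3 + 21*c^2 - 6*c - 19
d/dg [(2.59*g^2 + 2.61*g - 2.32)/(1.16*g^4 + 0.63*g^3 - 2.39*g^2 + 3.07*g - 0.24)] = (-6.0088*g^5 - 10.7145*g^4 + 7.4762*g^3 + 18.574*g^2 - 12.3328*g + 6.496)/(1.3456*g^8 + 1.4616*g^7 - 5.1479*g^6 + 4.111*g^5 + 9.0235*g^4 - 14.977*g^3 + 10.5721*g^2 - 1.4736*g + 0.0576)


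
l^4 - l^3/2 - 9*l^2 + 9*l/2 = l*(l - 3)*(l - 1/2)*(l + 3)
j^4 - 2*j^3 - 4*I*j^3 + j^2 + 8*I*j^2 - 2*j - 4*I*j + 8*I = (j - 2)*(j - 4*I)*(j - I)*(j + I)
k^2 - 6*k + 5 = (k - 5)*(k - 1)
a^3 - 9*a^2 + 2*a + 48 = (a - 8)*(a - 3)*(a + 2)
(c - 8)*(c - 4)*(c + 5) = c^3 - 7*c^2 - 28*c + 160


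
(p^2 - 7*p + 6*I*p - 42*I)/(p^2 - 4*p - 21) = (p + 6*I)/(p + 3)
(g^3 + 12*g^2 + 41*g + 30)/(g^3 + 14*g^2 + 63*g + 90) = (g + 1)/(g + 3)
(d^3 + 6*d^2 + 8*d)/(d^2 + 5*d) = (d^2 + 6*d + 8)/(d + 5)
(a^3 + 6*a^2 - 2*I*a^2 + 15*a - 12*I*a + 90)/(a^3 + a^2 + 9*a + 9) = (a^2 + a*(6 - 5*I) - 30*I)/(a^2 + a*(1 - 3*I) - 3*I)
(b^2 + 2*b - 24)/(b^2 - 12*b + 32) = (b + 6)/(b - 8)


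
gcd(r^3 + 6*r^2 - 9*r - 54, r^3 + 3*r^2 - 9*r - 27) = r^2 - 9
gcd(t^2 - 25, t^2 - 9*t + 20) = t - 5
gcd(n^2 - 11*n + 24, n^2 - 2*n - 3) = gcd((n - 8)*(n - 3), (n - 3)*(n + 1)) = n - 3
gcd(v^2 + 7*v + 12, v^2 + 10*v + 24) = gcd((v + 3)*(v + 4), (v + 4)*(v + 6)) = v + 4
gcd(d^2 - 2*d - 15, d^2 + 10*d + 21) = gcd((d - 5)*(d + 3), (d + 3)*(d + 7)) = d + 3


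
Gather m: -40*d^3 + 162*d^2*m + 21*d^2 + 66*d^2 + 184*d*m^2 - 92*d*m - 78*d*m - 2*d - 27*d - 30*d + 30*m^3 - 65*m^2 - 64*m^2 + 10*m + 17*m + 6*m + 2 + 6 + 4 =-40*d^3 + 87*d^2 - 59*d + 30*m^3 + m^2*(184*d - 129) + m*(162*d^2 - 170*d + 33) + 12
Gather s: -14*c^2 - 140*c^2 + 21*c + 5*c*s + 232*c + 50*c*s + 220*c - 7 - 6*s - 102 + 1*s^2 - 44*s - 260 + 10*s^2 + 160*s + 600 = -154*c^2 + 473*c + 11*s^2 + s*(55*c + 110) + 231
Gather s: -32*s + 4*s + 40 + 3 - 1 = 42 - 28*s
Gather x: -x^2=-x^2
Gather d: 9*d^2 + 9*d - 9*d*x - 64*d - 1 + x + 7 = 9*d^2 + d*(-9*x - 55) + x + 6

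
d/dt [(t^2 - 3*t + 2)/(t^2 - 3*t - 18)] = 20*(3 - 2*t)/(t^4 - 6*t^3 - 27*t^2 + 108*t + 324)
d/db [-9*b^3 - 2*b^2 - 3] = b*(-27*b - 4)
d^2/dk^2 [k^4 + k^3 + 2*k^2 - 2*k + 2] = 12*k^2 + 6*k + 4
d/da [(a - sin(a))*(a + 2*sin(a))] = a*cos(a) + 2*a + sin(a) - 2*sin(2*a)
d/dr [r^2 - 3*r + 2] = 2*r - 3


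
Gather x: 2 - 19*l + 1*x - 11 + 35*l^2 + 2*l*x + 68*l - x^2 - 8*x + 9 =35*l^2 + 49*l - x^2 + x*(2*l - 7)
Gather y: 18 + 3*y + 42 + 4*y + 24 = 7*y + 84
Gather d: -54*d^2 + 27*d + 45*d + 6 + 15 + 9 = -54*d^2 + 72*d + 30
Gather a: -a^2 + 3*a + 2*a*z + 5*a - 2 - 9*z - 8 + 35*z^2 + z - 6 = -a^2 + a*(2*z + 8) + 35*z^2 - 8*z - 16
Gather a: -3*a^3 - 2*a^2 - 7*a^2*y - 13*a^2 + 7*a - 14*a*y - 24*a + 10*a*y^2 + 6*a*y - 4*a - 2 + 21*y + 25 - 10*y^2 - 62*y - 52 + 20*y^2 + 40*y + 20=-3*a^3 + a^2*(-7*y - 15) + a*(10*y^2 - 8*y - 21) + 10*y^2 - y - 9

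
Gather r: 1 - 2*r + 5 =6 - 2*r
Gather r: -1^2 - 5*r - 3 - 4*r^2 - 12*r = -4*r^2 - 17*r - 4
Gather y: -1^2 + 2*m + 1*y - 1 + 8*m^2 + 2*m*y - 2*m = 8*m^2 + y*(2*m + 1) - 2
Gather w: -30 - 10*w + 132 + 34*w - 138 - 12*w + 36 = 12*w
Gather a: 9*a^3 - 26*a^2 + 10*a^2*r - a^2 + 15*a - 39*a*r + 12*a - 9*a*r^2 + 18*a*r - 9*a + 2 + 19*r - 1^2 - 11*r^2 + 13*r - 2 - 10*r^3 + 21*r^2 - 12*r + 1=9*a^3 + a^2*(10*r - 27) + a*(-9*r^2 - 21*r + 18) - 10*r^3 + 10*r^2 + 20*r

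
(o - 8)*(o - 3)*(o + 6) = o^3 - 5*o^2 - 42*o + 144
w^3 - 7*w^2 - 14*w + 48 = (w - 8)*(w - 2)*(w + 3)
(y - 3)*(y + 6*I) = y^2 - 3*y + 6*I*y - 18*I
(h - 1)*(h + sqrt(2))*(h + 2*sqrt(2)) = h^3 - h^2 + 3*sqrt(2)*h^2 - 3*sqrt(2)*h + 4*h - 4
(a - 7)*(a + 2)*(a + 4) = a^3 - a^2 - 34*a - 56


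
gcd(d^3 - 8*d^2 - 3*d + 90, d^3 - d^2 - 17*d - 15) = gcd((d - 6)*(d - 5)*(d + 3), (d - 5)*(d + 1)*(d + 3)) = d^2 - 2*d - 15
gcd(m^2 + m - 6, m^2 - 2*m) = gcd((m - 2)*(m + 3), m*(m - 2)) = m - 2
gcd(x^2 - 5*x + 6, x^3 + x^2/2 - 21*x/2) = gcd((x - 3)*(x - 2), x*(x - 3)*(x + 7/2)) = x - 3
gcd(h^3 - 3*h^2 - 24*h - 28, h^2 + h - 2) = h + 2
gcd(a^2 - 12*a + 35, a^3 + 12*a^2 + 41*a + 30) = 1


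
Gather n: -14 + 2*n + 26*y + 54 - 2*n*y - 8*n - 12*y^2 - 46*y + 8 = n*(-2*y - 6) - 12*y^2 - 20*y + 48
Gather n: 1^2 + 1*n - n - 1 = 0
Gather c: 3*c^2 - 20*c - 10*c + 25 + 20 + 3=3*c^2 - 30*c + 48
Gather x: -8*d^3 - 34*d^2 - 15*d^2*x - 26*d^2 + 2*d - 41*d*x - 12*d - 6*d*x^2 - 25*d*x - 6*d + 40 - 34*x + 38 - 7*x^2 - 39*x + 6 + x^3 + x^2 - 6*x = -8*d^3 - 60*d^2 - 16*d + x^3 + x^2*(-6*d - 6) + x*(-15*d^2 - 66*d - 79) + 84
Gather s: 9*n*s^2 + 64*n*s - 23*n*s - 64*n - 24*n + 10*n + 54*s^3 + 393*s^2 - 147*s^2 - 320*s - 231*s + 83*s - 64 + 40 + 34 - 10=-78*n + 54*s^3 + s^2*(9*n + 246) + s*(41*n - 468)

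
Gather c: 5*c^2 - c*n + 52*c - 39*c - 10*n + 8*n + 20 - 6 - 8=5*c^2 + c*(13 - n) - 2*n + 6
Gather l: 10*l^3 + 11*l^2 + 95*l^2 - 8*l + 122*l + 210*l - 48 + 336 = 10*l^3 + 106*l^2 + 324*l + 288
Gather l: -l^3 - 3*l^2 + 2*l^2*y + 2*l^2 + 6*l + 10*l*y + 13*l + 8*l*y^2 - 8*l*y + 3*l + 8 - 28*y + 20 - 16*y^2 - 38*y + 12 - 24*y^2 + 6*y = -l^3 + l^2*(2*y - 1) + l*(8*y^2 + 2*y + 22) - 40*y^2 - 60*y + 40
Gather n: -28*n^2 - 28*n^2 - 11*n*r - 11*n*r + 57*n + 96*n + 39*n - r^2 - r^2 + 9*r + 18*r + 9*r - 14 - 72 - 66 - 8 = -56*n^2 + n*(192 - 22*r) - 2*r^2 + 36*r - 160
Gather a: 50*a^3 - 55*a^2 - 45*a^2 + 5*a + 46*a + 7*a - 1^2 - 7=50*a^3 - 100*a^2 + 58*a - 8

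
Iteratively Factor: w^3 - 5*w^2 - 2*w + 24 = (w - 3)*(w^2 - 2*w - 8) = (w - 4)*(w - 3)*(w + 2)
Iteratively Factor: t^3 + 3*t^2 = (t)*(t^2 + 3*t) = t^2*(t + 3)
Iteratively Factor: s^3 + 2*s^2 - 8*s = (s + 4)*(s^2 - 2*s) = (s - 2)*(s + 4)*(s)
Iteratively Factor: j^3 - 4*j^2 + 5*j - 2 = (j - 1)*(j^2 - 3*j + 2) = (j - 2)*(j - 1)*(j - 1)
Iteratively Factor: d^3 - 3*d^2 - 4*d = (d + 1)*(d^2 - 4*d) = d*(d + 1)*(d - 4)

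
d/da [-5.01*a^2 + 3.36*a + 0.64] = 3.36 - 10.02*a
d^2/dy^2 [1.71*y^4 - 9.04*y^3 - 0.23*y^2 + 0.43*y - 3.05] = 20.52*y^2 - 54.24*y - 0.46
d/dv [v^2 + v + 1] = 2*v + 1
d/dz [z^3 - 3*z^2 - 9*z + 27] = 3*z^2 - 6*z - 9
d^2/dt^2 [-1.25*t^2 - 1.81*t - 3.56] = -2.50000000000000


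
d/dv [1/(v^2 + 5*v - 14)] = (-2*v - 5)/(v^2 + 5*v - 14)^2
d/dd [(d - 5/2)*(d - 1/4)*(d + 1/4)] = 3*d^2 - 5*d - 1/16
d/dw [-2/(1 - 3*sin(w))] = -6*cos(w)/(3*sin(w) - 1)^2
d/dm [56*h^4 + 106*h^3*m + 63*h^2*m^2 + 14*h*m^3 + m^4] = 106*h^3 + 126*h^2*m + 42*h*m^2 + 4*m^3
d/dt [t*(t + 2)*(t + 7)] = 3*t^2 + 18*t + 14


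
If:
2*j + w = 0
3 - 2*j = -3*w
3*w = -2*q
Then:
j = 3/8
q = 9/8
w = -3/4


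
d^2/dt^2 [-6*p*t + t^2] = 2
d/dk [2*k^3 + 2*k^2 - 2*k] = 6*k^2 + 4*k - 2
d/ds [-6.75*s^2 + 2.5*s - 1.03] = 2.5 - 13.5*s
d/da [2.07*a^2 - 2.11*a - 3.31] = 4.14*a - 2.11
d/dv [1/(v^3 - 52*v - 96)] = (52 - 3*v^2)/(-v^3 + 52*v + 96)^2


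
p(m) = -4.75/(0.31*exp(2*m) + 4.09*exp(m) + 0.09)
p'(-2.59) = 9.28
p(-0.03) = -1.09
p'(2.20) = 0.11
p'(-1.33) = 3.75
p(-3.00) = -16.13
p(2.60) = -0.04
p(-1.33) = -3.98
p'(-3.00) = 11.24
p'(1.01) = 0.41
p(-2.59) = -11.92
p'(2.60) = 0.06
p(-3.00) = -16.13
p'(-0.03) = 1.14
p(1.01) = -0.35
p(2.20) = -0.08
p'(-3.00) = 11.24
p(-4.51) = -35.18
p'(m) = -4.75*(-0.62*exp(2*m) - 4.09*exp(m))/(0.31*exp(2*m) + 4.09*exp(m) + 0.09)^2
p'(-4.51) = 11.74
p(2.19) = -0.08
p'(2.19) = 0.11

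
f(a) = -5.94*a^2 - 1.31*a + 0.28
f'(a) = -11.88*a - 1.31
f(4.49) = -125.35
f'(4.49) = -54.65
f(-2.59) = -36.17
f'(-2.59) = 29.46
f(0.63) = -2.90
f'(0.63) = -8.79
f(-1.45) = -10.31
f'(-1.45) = 15.92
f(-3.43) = -65.11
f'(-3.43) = 39.44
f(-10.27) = -612.78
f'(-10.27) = 120.70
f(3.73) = -87.25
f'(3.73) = -45.62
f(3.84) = -92.34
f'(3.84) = -46.93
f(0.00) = 0.28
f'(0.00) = -1.31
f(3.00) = -57.11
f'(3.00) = -36.95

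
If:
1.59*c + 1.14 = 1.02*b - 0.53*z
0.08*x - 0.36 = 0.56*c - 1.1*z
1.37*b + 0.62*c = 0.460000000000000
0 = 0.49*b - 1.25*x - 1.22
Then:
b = 0.53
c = -0.43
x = -0.77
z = 0.16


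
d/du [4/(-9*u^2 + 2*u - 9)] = 8*(9*u - 1)/(9*u^2 - 2*u + 9)^2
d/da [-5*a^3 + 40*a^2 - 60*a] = -15*a^2 + 80*a - 60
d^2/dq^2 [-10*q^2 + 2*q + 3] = -20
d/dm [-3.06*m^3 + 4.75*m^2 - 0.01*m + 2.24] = -9.18*m^2 + 9.5*m - 0.01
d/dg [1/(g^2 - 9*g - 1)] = (9 - 2*g)/(-g^2 + 9*g + 1)^2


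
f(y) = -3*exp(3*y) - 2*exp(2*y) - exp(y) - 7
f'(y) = -9*exp(3*y) - 4*exp(2*y) - exp(y)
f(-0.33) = -9.87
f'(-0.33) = -6.13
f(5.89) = -141875126.41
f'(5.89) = -425363407.87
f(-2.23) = -7.13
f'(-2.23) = -0.16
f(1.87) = -917.12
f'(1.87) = -2633.18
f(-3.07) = -7.05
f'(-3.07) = -0.06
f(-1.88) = -7.21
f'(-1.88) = -0.28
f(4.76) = -4800987.71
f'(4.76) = -14375449.42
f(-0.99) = -7.80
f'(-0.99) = -1.39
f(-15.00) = -7.00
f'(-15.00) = 0.00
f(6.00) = -197305827.42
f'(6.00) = -591591144.83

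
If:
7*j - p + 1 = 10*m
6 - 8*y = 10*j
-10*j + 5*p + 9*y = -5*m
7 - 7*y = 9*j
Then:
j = 7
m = 12/5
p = 26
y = -8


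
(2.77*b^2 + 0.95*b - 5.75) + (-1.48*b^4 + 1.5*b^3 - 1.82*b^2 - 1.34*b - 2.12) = -1.48*b^4 + 1.5*b^3 + 0.95*b^2 - 0.39*b - 7.87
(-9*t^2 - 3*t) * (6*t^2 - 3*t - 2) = -54*t^4 + 9*t^3 + 27*t^2 + 6*t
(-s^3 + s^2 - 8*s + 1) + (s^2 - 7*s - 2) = -s^3 + 2*s^2 - 15*s - 1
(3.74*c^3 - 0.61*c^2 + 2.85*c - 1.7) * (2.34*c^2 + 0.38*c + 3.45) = 8.7516*c^5 - 0.00619999999999976*c^4 + 19.3402*c^3 - 4.9995*c^2 + 9.1865*c - 5.865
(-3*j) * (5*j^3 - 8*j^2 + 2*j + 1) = -15*j^4 + 24*j^3 - 6*j^2 - 3*j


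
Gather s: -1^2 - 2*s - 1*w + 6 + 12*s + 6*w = 10*s + 5*w + 5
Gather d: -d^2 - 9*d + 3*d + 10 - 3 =-d^2 - 6*d + 7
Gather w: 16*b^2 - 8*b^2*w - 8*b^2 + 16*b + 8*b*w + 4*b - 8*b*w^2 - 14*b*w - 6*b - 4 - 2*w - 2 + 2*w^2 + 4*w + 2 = 8*b^2 + 14*b + w^2*(2 - 8*b) + w*(-8*b^2 - 6*b + 2) - 4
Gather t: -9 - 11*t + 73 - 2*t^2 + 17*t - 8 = -2*t^2 + 6*t + 56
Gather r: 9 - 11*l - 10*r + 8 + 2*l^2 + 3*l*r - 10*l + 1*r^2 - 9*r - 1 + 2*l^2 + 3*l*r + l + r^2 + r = 4*l^2 - 20*l + 2*r^2 + r*(6*l - 18) + 16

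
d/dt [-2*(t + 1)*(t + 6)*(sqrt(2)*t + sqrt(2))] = 2*sqrt(2)*(-3*t - 13)*(t + 1)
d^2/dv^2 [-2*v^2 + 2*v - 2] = -4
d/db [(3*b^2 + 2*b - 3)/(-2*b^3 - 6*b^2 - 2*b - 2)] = (3*b^4 + 4*b^3 - 6*b^2 - 24*b - 5)/(2*(b^6 + 6*b^5 + 11*b^4 + 8*b^3 + 7*b^2 + 2*b + 1))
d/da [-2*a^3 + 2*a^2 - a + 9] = -6*a^2 + 4*a - 1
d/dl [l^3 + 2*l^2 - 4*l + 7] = 3*l^2 + 4*l - 4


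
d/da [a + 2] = 1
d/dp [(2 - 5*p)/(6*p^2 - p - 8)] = (-30*p^2 + 5*p + (5*p - 2)*(12*p - 1) + 40)/(-6*p^2 + p + 8)^2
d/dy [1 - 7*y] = -7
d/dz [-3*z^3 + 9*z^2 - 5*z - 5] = -9*z^2 + 18*z - 5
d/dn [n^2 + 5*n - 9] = 2*n + 5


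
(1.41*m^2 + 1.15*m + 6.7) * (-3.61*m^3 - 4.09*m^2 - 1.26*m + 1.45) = -5.0901*m^5 - 9.9184*m^4 - 30.6671*m^3 - 26.8075*m^2 - 6.7745*m + 9.715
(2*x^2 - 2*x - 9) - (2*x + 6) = 2*x^2 - 4*x - 15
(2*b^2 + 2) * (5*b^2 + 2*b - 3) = 10*b^4 + 4*b^3 + 4*b^2 + 4*b - 6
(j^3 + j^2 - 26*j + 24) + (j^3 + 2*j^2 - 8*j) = 2*j^3 + 3*j^2 - 34*j + 24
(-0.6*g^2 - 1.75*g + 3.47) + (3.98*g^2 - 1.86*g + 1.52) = 3.38*g^2 - 3.61*g + 4.99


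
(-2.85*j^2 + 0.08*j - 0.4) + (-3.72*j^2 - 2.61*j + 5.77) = -6.57*j^2 - 2.53*j + 5.37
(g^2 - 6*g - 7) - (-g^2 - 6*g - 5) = 2*g^2 - 2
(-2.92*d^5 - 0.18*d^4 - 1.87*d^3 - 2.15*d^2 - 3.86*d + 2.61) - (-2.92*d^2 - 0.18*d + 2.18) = -2.92*d^5 - 0.18*d^4 - 1.87*d^3 + 0.77*d^2 - 3.68*d + 0.43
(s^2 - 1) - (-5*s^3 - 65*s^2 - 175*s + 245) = 5*s^3 + 66*s^2 + 175*s - 246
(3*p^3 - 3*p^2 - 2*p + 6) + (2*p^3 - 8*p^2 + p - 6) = 5*p^3 - 11*p^2 - p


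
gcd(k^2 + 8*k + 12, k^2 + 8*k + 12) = k^2 + 8*k + 12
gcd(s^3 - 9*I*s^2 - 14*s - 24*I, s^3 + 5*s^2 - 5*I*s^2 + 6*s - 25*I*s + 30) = s^2 - 5*I*s + 6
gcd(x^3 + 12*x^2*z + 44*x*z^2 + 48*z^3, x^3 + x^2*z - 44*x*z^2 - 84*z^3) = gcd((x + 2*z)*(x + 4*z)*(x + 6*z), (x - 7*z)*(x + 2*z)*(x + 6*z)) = x^2 + 8*x*z + 12*z^2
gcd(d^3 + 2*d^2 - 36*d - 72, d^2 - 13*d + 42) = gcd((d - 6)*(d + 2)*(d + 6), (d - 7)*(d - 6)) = d - 6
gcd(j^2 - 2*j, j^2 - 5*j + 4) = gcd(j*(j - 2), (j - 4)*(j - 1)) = 1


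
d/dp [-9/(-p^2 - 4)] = -18*p/(p^2 + 4)^2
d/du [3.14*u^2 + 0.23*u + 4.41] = 6.28*u + 0.23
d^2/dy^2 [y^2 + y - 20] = 2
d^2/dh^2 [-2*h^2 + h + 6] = -4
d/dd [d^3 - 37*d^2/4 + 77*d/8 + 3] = 3*d^2 - 37*d/2 + 77/8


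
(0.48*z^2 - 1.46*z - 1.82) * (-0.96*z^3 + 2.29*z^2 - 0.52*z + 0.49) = -0.4608*z^5 + 2.5008*z^4 - 1.8458*z^3 - 3.1734*z^2 + 0.231*z - 0.8918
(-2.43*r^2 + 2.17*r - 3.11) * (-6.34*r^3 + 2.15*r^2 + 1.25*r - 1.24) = 15.4062*r^5 - 18.9823*r^4 + 21.3454*r^3 - 0.960799999999999*r^2 - 6.5783*r + 3.8564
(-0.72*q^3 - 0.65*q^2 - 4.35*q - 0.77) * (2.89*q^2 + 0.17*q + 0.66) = -2.0808*q^5 - 2.0009*q^4 - 13.1572*q^3 - 3.3938*q^2 - 3.0019*q - 0.5082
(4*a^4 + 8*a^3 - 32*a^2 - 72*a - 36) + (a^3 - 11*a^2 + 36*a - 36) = 4*a^4 + 9*a^3 - 43*a^2 - 36*a - 72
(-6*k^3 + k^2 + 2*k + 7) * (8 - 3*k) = 18*k^4 - 51*k^3 + 2*k^2 - 5*k + 56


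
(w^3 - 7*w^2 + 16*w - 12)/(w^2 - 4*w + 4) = w - 3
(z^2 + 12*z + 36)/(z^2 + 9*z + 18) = (z + 6)/(z + 3)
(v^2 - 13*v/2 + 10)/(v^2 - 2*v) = (v^2 - 13*v/2 + 10)/(v*(v - 2))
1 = 1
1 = 1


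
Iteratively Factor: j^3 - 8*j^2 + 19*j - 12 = (j - 3)*(j^2 - 5*j + 4) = (j - 4)*(j - 3)*(j - 1)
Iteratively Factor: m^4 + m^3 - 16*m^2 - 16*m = (m + 1)*(m^3 - 16*m) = (m + 1)*(m + 4)*(m^2 - 4*m) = m*(m + 1)*(m + 4)*(m - 4)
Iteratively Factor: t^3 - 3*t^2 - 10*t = (t)*(t^2 - 3*t - 10) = t*(t + 2)*(t - 5)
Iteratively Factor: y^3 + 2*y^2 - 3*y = (y + 3)*(y^2 - y) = y*(y + 3)*(y - 1)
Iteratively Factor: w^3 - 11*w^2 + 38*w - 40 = (w - 4)*(w^2 - 7*w + 10) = (w - 4)*(w - 2)*(w - 5)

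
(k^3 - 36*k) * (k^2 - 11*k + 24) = k^5 - 11*k^4 - 12*k^3 + 396*k^2 - 864*k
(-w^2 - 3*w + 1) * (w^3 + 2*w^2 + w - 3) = -w^5 - 5*w^4 - 6*w^3 + 2*w^2 + 10*w - 3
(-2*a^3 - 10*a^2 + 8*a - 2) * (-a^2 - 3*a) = 2*a^5 + 16*a^4 + 22*a^3 - 22*a^2 + 6*a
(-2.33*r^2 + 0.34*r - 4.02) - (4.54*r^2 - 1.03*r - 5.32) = -6.87*r^2 + 1.37*r + 1.3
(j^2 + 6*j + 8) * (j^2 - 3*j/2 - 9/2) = j^4 + 9*j^3/2 - 11*j^2/2 - 39*j - 36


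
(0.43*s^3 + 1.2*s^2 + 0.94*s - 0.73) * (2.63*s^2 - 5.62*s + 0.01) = 1.1309*s^5 + 0.7394*s^4 - 4.2675*s^3 - 7.1907*s^2 + 4.112*s - 0.0073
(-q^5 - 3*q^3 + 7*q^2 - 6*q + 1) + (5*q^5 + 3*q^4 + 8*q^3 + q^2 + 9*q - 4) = 4*q^5 + 3*q^4 + 5*q^3 + 8*q^2 + 3*q - 3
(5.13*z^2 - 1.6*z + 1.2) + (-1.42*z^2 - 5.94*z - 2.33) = 3.71*z^2 - 7.54*z - 1.13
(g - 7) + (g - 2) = 2*g - 9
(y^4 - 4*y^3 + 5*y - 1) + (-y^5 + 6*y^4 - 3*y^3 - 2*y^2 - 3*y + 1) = -y^5 + 7*y^4 - 7*y^3 - 2*y^2 + 2*y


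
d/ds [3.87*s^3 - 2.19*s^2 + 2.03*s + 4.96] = 11.61*s^2 - 4.38*s + 2.03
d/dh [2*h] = 2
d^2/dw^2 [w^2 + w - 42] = 2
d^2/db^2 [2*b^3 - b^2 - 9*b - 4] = 12*b - 2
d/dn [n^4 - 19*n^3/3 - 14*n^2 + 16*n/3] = 4*n^3 - 19*n^2 - 28*n + 16/3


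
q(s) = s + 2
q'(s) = 1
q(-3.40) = -1.40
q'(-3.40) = 1.00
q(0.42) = 2.42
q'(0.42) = 1.00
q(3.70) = 5.70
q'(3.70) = 1.00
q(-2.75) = -0.75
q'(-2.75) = 1.00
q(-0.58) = 1.42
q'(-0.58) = 1.00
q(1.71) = 3.71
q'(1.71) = 1.00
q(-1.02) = 0.98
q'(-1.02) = 1.00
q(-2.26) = -0.26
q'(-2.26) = 1.00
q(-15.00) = -13.00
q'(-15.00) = 1.00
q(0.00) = 2.00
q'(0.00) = 1.00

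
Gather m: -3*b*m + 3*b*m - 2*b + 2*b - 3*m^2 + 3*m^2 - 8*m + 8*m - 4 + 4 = 0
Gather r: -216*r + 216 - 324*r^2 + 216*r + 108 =324 - 324*r^2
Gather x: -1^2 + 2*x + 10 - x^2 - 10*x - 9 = -x^2 - 8*x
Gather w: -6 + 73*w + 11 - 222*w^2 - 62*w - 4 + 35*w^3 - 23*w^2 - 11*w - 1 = 35*w^3 - 245*w^2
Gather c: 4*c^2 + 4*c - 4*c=4*c^2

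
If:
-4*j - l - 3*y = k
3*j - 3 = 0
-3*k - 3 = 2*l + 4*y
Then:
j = 1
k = 2*y + 5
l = -5*y - 9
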